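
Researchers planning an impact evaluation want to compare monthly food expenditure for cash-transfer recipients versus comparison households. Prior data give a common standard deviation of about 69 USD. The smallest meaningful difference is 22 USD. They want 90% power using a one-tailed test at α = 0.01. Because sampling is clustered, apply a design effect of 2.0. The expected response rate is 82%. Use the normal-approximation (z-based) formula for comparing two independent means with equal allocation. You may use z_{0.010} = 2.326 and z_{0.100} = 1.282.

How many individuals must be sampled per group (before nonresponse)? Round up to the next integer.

n = (z_α + z_β)² · (σ₁² + σ₂²) / δ²
  = (2.326 + 1.282)² · (2·69² = 9522) / 22²
  = 13.0177 · 9522 / 484
  = 256.10
Design effect: 2.0 × 256.10 = 512.21.
Adjust for 82% response: 512.21 / 0.82 = 624.64.
Round up → n = 625 per group.

n = 625 per group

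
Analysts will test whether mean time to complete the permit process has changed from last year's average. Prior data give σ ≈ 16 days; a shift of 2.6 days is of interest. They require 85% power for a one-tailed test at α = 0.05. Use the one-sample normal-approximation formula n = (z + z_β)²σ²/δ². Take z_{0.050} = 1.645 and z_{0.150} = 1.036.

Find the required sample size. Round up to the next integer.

n = 273

n = (z_α + z_β)² · σ² / δ²
  = (1.645 + 1.036)² · 16² / 2.6²
  = 7.1878 · 256 / 6.76
  = 272.20
Round up → n = 273.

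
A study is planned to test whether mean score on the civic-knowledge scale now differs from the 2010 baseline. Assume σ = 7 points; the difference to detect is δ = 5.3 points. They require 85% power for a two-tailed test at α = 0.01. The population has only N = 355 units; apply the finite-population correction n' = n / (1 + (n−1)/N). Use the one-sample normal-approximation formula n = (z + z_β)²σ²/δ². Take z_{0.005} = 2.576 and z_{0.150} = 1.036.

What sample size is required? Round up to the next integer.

n = (z_{α/2} + z_β)² · σ² / δ²
  = (2.576 + 1.036)² · 7² / 5.3²
  = 13.0465 · 49 / 28.09
  = 22.76
Finite-population correction (N = 355): 22.76 / (1 + (22.76 − 1)/355) = 21.44.
Round up → n = 22.

n = 22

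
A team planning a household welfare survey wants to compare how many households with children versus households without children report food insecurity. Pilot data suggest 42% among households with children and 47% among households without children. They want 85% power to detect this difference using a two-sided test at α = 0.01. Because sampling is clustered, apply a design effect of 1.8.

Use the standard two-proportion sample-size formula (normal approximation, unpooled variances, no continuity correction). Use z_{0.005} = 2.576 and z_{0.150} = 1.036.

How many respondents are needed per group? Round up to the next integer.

n = (z_{α/2} + z_β)² · [p₁(1−p₁) + p₂(1−p₂)] / (p₁ − p₂)²
  = (2.576 + 1.036)² · (0.42·0.58 + 0.47·0.53) / (-0.05)²
  = (3.612)² · (0.2436 + 0.2491) / 0.0025
  = 13.0465 · 0.4927 / 0.0025
  = 2571.21
Design effect: 1.8 × 2571.21 = 4628.18.
Round up → n = 4629 per group.

n = 4629 per group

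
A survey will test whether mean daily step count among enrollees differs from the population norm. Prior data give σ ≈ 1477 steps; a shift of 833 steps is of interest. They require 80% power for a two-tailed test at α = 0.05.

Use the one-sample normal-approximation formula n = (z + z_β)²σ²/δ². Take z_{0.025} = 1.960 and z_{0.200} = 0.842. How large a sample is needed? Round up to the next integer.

n = (z_{α/2} + z_β)² · σ² / δ²
  = (1.960 + 0.842)² · 1477² / 833²
  = 7.8512 · 2181529 / 693889
  = 24.68
Round up → n = 25.

n = 25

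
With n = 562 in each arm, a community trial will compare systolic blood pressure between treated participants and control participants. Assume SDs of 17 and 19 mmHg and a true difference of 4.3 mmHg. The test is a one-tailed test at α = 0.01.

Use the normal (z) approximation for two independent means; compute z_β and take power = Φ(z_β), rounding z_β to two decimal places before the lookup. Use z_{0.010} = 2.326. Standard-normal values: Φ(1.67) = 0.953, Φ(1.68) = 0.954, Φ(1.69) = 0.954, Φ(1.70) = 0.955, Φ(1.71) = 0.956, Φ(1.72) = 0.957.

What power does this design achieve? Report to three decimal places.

z_β = δ·√(n/(σ₁²+σ₂²)) − z_α
    = 4.3 · √(562/650) − 2.326
    = 4.3 · 0.92985 − 2.326
    = 3.9983 − 2.326 = 1.6723 → 1.67
Power = Φ(1.67) = 0.953.

Power ≈ 0.953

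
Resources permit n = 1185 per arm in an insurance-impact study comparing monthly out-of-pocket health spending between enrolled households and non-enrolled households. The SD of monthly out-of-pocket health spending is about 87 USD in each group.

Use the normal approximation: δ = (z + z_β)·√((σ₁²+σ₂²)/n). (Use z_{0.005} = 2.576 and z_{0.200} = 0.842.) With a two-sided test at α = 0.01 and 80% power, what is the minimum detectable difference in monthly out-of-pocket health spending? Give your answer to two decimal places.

δ = (z_{α/2} + z_β) · √((σ₁²+σ₂²)/n)
  = (2.576 + 0.842) · √(15138/1185)
  = 3.418 · √12.7747
  = 3.418 · 3.5742
  = 12.2165

Minimum detectable difference ≈ 12.22 USD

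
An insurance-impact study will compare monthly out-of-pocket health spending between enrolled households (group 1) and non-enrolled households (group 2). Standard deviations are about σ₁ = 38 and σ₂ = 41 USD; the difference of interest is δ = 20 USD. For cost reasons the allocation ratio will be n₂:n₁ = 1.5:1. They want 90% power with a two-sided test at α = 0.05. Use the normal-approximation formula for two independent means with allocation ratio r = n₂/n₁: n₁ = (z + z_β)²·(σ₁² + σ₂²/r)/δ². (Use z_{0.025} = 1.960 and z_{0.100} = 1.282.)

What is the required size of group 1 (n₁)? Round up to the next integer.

n₁ = (z_{α/2} + z_β)² · (σ₁² + σ₂²/r) / δ²
   = (1.960 + 1.282)² · (38² + 41²/1.5) / 20²
   = 10.5106 · (1444 + 1120.7) / 400
   = 10.5106 · 2564.7 / 400
   = 67.39
Round up → n₁ = 68; n₂ = r·n₁ = 1.5 × 68 = 102.

n₁ = 68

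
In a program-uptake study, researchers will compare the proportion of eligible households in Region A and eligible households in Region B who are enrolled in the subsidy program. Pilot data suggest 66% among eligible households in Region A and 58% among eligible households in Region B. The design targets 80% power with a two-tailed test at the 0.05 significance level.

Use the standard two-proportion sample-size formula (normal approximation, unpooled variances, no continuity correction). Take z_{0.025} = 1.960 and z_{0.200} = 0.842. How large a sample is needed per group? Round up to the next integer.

n = (z_{α/2} + z_β)² · [p₁(1−p₁) + p₂(1−p₂)] / (p₁ − p₂)²
  = (1.960 + 0.842)² · (0.66·0.34 + 0.58·0.42) / (0.08)²
  = (2.802)² · (0.2244 + 0.2436) / 0.0064
  = 7.8512 · 0.4680 / 0.0064
  = 574.12
Round up → n = 575 per group.

n = 575 per group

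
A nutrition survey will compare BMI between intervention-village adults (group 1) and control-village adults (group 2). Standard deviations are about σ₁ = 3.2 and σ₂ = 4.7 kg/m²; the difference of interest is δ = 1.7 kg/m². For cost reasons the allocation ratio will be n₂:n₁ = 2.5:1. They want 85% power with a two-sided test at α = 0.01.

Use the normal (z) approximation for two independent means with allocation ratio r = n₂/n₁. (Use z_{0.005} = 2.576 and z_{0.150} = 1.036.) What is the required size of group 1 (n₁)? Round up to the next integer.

n₁ = 87

n₁ = (z_{α/2} + z_β)² · (σ₁² + σ₂²/r) / δ²
   = (2.576 + 1.036)² · (3.2² + 4.7²/2.5) / 1.7²
   = 13.0465 · (10.24 + 8.836) / 2.89
   = 13.0465 · 19.076 / 2.89
   = 86.12
Round up → n₁ = 87; n₂ = r·n₁ = 2.5 × 87 = 218.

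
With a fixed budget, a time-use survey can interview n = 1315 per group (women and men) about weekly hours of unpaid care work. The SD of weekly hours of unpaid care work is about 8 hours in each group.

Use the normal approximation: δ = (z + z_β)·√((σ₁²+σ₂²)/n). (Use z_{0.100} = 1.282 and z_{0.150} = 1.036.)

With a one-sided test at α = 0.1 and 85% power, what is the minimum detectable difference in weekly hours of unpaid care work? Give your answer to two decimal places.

Minimum detectable difference ≈ 0.72 hours

δ = (z_α + z_β) · √((σ₁²+σ₂²)/n)
  = (1.282 + 1.036) · √(128/1315)
  = 2.318 · √0.09734
  = 2.318 · 0.3120
  = 0.7232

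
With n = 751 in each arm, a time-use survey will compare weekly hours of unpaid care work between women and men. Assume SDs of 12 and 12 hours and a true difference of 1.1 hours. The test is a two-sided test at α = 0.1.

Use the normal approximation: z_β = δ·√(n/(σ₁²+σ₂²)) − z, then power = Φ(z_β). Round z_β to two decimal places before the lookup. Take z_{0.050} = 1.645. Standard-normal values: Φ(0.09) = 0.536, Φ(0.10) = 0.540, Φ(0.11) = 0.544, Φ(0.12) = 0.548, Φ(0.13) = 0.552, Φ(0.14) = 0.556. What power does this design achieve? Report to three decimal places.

z_β = δ·√(n/(σ₁²+σ₂²)) − z_{α/2}
    = 1.1 · √(751/288) − 1.645
    = 1.1 · 1.61482 − 1.645
    = 1.7763 − 1.645 = 0.1313 → 0.13
Power = Φ(0.13) = 0.552.

Power ≈ 0.552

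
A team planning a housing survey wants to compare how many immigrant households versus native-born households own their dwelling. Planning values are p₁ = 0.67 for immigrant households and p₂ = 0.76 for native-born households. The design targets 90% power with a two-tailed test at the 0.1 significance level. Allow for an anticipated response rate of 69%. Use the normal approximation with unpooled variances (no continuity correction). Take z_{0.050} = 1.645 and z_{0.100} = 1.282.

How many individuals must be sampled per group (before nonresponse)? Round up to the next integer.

n = (z_{α/2} + z_β)² · [p₁(1−p₁) + p₂(1−p₂)] / (p₁ − p₂)²
  = (1.645 + 1.282)² · (0.67·0.33 + 0.76·0.24) / (-0.09)²
  = (2.927)² · (0.2211 + 0.1824) / 0.0081
  = 8.5673 · 0.4035 / 0.0081
  = 426.78
Adjust for 69% response: 426.78 / 0.69 = 618.52.
Round up → n = 619 per group.

n = 619 per group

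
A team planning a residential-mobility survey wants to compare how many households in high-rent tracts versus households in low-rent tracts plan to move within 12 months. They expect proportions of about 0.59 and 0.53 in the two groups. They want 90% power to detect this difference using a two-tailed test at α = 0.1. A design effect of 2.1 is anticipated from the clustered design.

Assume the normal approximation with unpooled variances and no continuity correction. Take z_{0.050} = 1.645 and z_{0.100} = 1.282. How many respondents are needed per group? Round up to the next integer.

n = 2454 per group

n = (z_{α/2} + z_β)² · [p₁(1−p₁) + p₂(1−p₂)] / (p₁ − p₂)²
  = (1.645 + 1.282)² · (0.59·0.41 + 0.53·0.47) / (0.06)²
  = (2.927)² · (0.2419 + 0.2491) / 0.0036
  = 8.5673 · 0.4910 / 0.0036
  = 1168.49
Design effect: 2.1 × 1168.49 = 2453.83.
Round up → n = 2454 per group.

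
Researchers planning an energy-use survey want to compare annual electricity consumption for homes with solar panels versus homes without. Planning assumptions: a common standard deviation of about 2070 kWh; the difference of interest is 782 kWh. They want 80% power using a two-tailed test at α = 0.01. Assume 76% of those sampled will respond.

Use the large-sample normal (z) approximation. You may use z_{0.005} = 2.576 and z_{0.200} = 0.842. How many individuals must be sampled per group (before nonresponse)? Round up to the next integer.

n = (z_{α/2} + z_β)² · (σ₁² + σ₂²) / δ²
  = (2.576 + 0.842)² · (2·2070² = 8569800) / 782²
  = 11.6827 · 8569800 / 611524
  = 163.72
Adjust for 76% response: 163.72 / 0.76 = 215.42.
Round up → n = 216 per group.

n = 216 per group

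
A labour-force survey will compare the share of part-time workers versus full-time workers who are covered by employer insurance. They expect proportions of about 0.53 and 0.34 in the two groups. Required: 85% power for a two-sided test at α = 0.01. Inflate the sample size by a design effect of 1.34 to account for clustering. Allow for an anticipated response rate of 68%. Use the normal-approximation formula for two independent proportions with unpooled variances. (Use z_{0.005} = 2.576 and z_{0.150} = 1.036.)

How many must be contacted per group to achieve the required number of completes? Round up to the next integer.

n = 338 per group

n = (z_{α/2} + z_β)² · [p₁(1−p₁) + p₂(1−p₂)] / (p₁ − p₂)²
  = (2.576 + 1.036)² · (0.53·0.47 + 0.34·0.66) / (0.19)²
  = (3.612)² · (0.2491 + 0.2244) / 0.0361
  = 13.0465 · 0.4735 / 0.0361
  = 171.12
Design effect: 1.34 × 171.12 = 229.30.
Adjust for 68% response: 229.30 / 0.68 = 337.21.
Round up → n = 338 per group.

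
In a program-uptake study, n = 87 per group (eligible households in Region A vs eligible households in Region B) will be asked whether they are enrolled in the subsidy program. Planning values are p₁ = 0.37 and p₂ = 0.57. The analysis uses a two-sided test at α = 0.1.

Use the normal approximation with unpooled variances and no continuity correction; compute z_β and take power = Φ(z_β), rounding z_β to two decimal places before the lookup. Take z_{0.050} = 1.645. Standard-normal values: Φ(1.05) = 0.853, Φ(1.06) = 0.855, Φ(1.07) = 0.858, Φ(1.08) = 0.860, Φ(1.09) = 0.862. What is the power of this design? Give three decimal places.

Power ≈ 0.853

z_β = |p₁−p₂|·√(n/[p₁q₁+p₂q₂]) − z_{α/2}
    = 0.20 · √(87/0.4782) − 1.645
    = 0.20 · 13.4882 − 1.645
    = 2.6976 − 1.645 = 1.0526 → 1.05
Power = Φ(1.05) = 0.853.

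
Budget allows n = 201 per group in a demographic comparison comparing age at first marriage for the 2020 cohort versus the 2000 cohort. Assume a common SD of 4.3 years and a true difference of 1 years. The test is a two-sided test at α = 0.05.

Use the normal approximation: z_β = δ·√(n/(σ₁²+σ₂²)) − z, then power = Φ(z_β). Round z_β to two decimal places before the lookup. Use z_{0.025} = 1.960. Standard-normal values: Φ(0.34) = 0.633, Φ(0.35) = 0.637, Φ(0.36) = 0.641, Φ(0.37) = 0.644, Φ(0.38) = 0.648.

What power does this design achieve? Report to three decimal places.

Power ≈ 0.644

z_β = δ·√(n/(σ₁²+σ₂²)) − z_{α/2}
    = 1 · √(201/36.98) − 1.960
    = 1 · 2.33139 − 1.960
    = 2.3314 − 1.960 = 0.3714 → 0.37
Power = Φ(0.37) = 0.644.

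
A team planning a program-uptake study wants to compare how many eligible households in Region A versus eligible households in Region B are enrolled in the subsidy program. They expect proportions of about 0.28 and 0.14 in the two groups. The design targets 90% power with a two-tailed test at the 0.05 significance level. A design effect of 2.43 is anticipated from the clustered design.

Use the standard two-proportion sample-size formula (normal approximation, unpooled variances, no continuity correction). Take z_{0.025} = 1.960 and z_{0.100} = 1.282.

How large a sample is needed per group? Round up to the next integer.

n = 420 per group

n = (z_{α/2} + z_β)² · [p₁(1−p₁) + p₂(1−p₂)] / (p₁ − p₂)²
  = (1.960 + 1.282)² · (0.28·0.72 + 0.14·0.86) / (0.14)²
  = (3.242)² · (0.2016 + 0.1204) / 0.0196
  = 10.5106 · 0.3220 / 0.0196
  = 172.67
Design effect: 2.43 × 172.67 = 419.60.
Round up → n = 420 per group.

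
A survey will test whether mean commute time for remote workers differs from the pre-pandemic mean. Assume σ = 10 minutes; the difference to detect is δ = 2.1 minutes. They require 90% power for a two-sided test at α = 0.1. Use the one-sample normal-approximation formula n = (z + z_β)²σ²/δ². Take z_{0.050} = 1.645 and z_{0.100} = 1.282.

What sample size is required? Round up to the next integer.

n = (z_{α/2} + z_β)² · σ² / δ²
  = (1.645 + 1.282)² · 10² / 2.1²
  = 8.5673 · 100 / 4.41
  = 194.27
Round up → n = 195.

n = 195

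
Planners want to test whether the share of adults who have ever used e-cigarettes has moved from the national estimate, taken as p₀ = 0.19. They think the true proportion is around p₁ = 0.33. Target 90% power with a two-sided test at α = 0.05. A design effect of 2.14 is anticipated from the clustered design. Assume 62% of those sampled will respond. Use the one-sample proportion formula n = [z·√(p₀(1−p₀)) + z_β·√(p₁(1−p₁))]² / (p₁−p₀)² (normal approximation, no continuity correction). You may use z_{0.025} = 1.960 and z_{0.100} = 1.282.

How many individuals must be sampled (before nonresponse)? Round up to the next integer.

n = [z_{α/2}·√(p₀q₀) + z_β·√(p₁q₁)]² / (p₁ − p₀)²
  = [1.960·√(0.19·0.81) + 1.282·√(0.33·0.67)]² / (0.14)²
  = [1.960·0.3923 + 1.282·0.4702]² / 0.0196
  = [1.3717]² / 0.0196
  = 96.00
Design effect: 2.14 × 96.00 = 205.44.
Adjust for 62% response: 205.44 / 0.62 = 331.36.
Round up → n = 332.

n = 332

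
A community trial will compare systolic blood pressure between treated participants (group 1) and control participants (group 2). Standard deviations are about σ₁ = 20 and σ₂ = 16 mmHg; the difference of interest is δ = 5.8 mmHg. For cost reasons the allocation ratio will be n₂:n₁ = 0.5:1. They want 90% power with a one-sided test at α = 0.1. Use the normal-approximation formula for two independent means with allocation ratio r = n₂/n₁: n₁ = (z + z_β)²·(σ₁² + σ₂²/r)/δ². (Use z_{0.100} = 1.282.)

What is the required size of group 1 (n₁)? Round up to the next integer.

n₁ = (z_α + z_β)² · (σ₁² + σ₂²/r) / δ²
   = (1.282 + 1.282)² · (20² + 16²/0.5) / 5.8²
   = 6.5741 · (400 + 512) / 33.64
   = 6.5741 · 912 / 33.64
   = 178.23
Round up → n₁ = 179; n₂ = r·n₁ = 0.5 × 179 = 90.

n₁ = 179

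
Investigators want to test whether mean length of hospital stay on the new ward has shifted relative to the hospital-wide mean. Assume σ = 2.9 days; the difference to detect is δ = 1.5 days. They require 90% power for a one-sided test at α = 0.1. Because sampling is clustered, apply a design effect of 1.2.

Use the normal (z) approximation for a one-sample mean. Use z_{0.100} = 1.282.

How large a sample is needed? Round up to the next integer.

n = (z_α + z_β)² · σ² / δ²
  = (1.282 + 1.282)² · 2.9² / 1.5²
  = 6.5741 · 8.41 / 2.25
  = 24.57
Design effect: 1.2 × 24.57 = 29.49.
Round up → n = 30.

n = 30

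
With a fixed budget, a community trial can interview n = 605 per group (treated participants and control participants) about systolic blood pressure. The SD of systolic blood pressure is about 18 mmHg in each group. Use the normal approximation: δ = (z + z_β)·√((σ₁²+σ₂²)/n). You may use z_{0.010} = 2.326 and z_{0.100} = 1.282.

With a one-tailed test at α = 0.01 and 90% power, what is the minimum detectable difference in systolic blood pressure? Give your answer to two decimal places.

δ = (z_α + z_β) · √((σ₁²+σ₂²)/n)
  = (2.326 + 1.282) · √(648/605)
  = 3.608 · √1.0711
  = 3.608 · 1.0349
  = 3.7340

Minimum detectable difference ≈ 3.73 mmHg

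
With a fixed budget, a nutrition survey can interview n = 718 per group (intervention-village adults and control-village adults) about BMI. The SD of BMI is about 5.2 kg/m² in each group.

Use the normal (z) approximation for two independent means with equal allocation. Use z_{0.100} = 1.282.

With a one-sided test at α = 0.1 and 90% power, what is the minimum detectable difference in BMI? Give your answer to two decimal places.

δ = (z_α + z_β) · √((σ₁²+σ₂²)/n)
  = (1.282 + 1.282) · √(54.08/718)
  = 2.564 · √0.07532
  = 2.564 · 0.2744
  = 0.7037

Minimum detectable difference ≈ 0.70 kg/m²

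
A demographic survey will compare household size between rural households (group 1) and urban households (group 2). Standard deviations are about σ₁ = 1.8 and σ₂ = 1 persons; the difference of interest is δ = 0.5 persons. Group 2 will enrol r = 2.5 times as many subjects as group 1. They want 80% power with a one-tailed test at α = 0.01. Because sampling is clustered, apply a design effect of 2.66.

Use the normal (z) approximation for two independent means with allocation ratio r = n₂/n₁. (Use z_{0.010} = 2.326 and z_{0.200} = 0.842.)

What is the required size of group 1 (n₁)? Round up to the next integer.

n₁ = 389

n₁ = (z_α + z_β)² · (σ₁² + σ₂²/r) / δ²
   = (2.326 + 0.842)² · (1.8² + 1²/2.5) / 0.5²
   = 10.0362 · (3.24 + 0.4) / 0.25
   = 10.0362 · 3.64 / 0.25
   = 146.13
Design effect: 2.66 × 146.13 = 388.70.
Round up → n₁ = 389; n₂ = r·n₁ = 2.5 × 389 = 973.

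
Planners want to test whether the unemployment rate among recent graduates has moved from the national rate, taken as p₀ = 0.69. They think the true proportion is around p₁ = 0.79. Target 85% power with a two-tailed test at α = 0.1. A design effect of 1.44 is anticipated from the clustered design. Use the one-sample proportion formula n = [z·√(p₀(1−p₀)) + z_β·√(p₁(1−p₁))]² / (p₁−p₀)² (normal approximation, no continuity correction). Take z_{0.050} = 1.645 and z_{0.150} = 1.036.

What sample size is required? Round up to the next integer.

n = [z_{α/2}·√(p₀q₀) + z_β·√(p₁q₁)]² / (p₁ − p₀)²
  = [1.645·√(0.69·0.31) + 1.036·√(0.79·0.21)]² / (0.10)²
  = [1.645·0.4625 + 1.036·0.4073]² / 0.0100
  = [1.1828]² / 0.0100
  = 139.90
Design effect: 1.44 × 139.90 = 201.45.
Round up → n = 202.

n = 202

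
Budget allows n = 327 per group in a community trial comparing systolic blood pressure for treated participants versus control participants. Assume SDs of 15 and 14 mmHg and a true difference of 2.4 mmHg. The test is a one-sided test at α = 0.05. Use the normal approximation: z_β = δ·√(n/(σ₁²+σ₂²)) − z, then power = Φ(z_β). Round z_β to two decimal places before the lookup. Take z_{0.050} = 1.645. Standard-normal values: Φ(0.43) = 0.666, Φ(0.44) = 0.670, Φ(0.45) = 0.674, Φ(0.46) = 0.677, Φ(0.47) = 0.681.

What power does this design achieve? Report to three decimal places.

z_β = δ·√(n/(σ₁²+σ₂²)) − z_α
    = 2.4 · √(327/421) − 1.645
    = 2.4 · 0.88132 − 1.645
    = 2.1152 − 1.645 = 0.4702 → 0.47
Power = Φ(0.47) = 0.681.

Power ≈ 0.681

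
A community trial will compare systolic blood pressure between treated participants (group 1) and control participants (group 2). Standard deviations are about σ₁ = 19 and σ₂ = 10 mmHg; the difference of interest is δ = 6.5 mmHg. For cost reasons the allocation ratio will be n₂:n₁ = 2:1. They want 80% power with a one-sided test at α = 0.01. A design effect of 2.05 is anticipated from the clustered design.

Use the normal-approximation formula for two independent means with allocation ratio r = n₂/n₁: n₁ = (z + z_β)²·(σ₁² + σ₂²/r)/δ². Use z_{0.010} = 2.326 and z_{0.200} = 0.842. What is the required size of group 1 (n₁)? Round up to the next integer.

n₁ = (z_α + z_β)² · (σ₁² + σ₂²/r) / δ²
   = (2.326 + 0.842)² · (19² + 10²/2) / 6.5²
   = 10.0362 · (361 + 50) / 42.25
   = 10.0362 · 411 / 42.25
   = 97.63
Design effect: 2.05 × 97.63 = 200.14.
Round up → n₁ = 201; n₂ = r·n₁ = 2 × 201 = 402.

n₁ = 201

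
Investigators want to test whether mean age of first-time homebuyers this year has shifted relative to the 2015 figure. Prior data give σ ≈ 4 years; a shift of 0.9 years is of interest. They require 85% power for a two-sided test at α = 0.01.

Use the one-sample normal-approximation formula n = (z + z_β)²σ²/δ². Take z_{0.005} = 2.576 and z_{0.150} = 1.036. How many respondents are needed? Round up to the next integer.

n = (z_{α/2} + z_β)² · σ² / δ²
  = (2.576 + 1.036)² · 4² / 0.9²
  = 13.0465 · 16 / 0.81
  = 257.71
Round up → n = 258.

n = 258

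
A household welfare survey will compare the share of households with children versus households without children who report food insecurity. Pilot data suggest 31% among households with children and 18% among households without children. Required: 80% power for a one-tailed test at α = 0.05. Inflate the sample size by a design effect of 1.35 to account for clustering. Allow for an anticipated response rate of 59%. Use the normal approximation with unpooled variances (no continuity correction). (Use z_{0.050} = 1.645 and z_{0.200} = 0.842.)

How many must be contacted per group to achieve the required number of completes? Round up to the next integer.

n = 303 per group

n = (z_α + z_β)² · [p₁(1−p₁) + p₂(1−p₂)] / (p₁ − p₂)²
  = (1.645 + 0.842)² · (0.31·0.69 + 0.18·0.82) / (0.13)²
  = (2.487)² · (0.2139 + 0.1476) / 0.0169
  = 6.1852 · 0.3615 / 0.0169
  = 132.30
Design effect: 1.35 × 132.30 = 178.61.
Adjust for 59% response: 178.61 / 0.59 = 302.73.
Round up → n = 303 per group.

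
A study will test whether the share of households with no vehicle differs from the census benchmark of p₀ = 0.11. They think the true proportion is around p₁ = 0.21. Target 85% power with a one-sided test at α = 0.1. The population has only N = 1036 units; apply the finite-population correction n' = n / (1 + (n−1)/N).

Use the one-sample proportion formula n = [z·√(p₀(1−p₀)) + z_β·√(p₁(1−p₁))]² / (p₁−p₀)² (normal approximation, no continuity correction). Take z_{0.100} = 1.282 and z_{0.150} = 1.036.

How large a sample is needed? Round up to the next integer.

n = [z_α·√(p₀q₀) + z_β·√(p₁q₁)]² / (p₁ − p₀)²
  = [1.282·√(0.11·0.89) + 1.036·√(0.21·0.79)]² / (0.10)²
  = [1.282·0.3129 + 1.036·0.4073]² / 0.0100
  = [0.8231]² / 0.0100
  = 67.75
Finite-population correction (N = 1036): 67.75 / (1 + (67.75 − 1)/1036) = 63.65.
Round up → n = 64.

n = 64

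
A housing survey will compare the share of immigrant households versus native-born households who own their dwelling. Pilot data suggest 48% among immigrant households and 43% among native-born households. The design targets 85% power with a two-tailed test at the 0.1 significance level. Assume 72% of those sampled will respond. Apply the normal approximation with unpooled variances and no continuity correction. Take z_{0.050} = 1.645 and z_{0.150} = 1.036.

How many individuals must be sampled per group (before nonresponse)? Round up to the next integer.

n = (z_{α/2} + z_β)² · [p₁(1−p₁) + p₂(1−p₂)] / (p₁ − p₂)²
  = (1.645 + 1.036)² · (0.48·0.52 + 0.43·0.57) / (0.05)²
  = (2.681)² · (0.2496 + 0.2451) / 0.0025
  = 7.1878 · 0.4947 / 0.0025
  = 1422.31
Adjust for 72% response: 1422.31 / 0.72 = 1975.44.
Round up → n = 1976 per group.

n = 1976 per group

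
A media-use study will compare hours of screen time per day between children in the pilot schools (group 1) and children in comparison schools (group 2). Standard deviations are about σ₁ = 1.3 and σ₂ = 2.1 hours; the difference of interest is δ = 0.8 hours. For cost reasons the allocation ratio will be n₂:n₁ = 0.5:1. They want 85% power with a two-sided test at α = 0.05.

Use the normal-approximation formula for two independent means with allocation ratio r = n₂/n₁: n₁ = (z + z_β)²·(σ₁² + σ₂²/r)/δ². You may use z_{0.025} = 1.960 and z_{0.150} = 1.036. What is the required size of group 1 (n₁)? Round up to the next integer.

n₁ = 148

n₁ = (z_{α/2} + z_β)² · (σ₁² + σ₂²/r) / δ²
   = (1.960 + 1.036)² · (1.3² + 2.1²/0.5) / 0.8²
   = 8.9760 · (1.69 + 8.82) / 0.64
   = 8.9760 · 10.51 / 0.64
   = 147.40
Round up → n₁ = 148; n₂ = r·n₁ = 0.5 × 148 = 74.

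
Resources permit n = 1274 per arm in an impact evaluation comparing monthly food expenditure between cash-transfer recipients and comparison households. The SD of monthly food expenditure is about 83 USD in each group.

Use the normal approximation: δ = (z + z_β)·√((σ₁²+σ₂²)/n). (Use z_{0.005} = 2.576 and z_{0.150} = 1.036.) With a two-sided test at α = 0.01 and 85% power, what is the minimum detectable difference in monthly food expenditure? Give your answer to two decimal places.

Minimum detectable difference ≈ 11.88 USD

δ = (z_{α/2} + z_β) · √((σ₁²+σ₂²)/n)
  = (2.576 + 1.036) · √(13778/1274)
  = 3.612 · √10.8148
  = 3.612 · 3.2886
  = 11.8784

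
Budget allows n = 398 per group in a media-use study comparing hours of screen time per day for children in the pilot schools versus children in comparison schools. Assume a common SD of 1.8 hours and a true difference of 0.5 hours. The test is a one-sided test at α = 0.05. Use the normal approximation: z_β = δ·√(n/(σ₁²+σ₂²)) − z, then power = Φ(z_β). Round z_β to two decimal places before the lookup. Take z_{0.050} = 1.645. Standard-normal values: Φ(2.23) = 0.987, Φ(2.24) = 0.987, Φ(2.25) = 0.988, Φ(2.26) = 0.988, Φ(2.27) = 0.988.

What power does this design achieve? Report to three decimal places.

Power ≈ 0.988

z_β = δ·√(n/(σ₁²+σ₂²)) − z_α
    = 0.5 · √(398/6.48) − 1.645
    = 0.5 · 7.83708 − 1.645
    = 3.9185 − 1.645 = 2.2735 → 2.27
Power = Φ(2.27) = 0.988.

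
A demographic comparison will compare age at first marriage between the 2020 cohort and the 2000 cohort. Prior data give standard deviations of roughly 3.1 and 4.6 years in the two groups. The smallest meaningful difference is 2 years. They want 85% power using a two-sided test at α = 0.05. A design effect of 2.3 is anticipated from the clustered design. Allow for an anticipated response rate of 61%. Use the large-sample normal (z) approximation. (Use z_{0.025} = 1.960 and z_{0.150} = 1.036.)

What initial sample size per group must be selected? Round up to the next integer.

n = (z_{α/2} + z_β)² · (σ₁² + σ₂²) / δ²
  = (1.960 + 1.036)² · (3.1² + 4.6² = 30.77) / 2²
  = 8.9760 · 30.77 / 4
  = 69.05
Design effect: 2.3 × 69.05 = 158.81.
Adjust for 61% response: 158.81 / 0.61 = 260.34.
Round up → n = 261 per group.

n = 261 per group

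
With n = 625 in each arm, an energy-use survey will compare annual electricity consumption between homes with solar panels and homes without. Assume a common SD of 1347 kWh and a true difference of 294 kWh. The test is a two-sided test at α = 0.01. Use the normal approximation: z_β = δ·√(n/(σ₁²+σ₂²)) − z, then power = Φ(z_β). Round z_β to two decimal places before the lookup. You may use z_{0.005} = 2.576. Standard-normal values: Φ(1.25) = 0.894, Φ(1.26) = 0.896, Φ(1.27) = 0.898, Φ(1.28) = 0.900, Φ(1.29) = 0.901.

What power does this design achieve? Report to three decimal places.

Power ≈ 0.900

z_β = δ·√(n/(σ₁²+σ₂²)) − z_{α/2}
    = 294 · √(625/3628818) − 2.576
    = 294 · 0.01312 − 2.576
    = 3.8584 − 2.576 = 1.2824 → 1.28
Power = Φ(1.28) = 0.900.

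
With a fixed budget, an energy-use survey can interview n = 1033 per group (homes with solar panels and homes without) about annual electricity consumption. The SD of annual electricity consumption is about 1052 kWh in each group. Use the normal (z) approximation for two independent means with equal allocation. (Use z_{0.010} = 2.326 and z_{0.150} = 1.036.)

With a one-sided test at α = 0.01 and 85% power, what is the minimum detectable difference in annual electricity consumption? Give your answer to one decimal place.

Minimum detectable difference ≈ 155.6 kWh

δ = (z_α + z_β) · √((σ₁²+σ₂²)/n)
  = (2.326 + 1.036) · √(2213408/1033)
  = 3.362 · √2142.7
  = 3.362 · 46.2893
  = 155.6246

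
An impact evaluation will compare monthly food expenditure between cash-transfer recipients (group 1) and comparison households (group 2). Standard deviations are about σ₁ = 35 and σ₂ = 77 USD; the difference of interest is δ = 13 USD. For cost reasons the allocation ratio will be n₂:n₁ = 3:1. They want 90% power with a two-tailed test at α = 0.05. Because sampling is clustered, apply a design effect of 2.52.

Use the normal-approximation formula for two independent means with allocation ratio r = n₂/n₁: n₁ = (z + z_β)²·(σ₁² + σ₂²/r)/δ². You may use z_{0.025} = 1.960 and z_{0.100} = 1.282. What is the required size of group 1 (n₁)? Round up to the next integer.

n₁ = (z_{α/2} + z_β)² · (σ₁² + σ₂²/r) / δ²
   = (1.960 + 1.282)² · (35² + 77²/3) / 13²
   = 10.5106 · (1225 + 1976.3) / 169
   = 10.5106 · 3201.3 / 169
   = 199.10
Design effect: 2.52 × 199.10 = 501.73.
Round up → n₁ = 502; n₂ = r·n₁ = 3 × 502 = 1506.

n₁ = 502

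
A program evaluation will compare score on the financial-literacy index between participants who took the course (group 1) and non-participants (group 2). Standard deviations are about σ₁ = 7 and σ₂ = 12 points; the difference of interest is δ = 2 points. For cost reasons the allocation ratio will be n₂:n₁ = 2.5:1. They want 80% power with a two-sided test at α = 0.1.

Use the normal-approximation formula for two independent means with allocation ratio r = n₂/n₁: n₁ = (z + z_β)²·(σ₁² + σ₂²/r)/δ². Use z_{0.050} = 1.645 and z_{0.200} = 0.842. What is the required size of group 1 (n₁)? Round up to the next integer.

n₁ = (z_{α/2} + z_β)² · (σ₁² + σ₂²/r) / δ²
   = (1.645 + 0.842)² · (7² + 12²/2.5) / 2²
   = 6.1852 · (49 + 57.6) / 4
   = 6.1852 · 106.6 / 4
   = 164.83
Round up → n₁ = 165; n₂ = r·n₁ = 2.5 × 165 = 413.

n₁ = 165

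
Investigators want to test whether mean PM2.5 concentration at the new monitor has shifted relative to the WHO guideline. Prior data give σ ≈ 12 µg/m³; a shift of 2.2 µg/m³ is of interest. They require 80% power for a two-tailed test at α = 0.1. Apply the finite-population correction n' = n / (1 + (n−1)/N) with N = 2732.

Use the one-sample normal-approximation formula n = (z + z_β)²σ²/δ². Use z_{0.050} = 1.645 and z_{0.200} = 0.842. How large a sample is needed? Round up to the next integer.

n = 173

n = (z_{α/2} + z_β)² · σ² / δ²
  = (1.645 + 0.842)² · 12² / 2.2²
  = 6.1852 · 144 / 4.84
  = 184.02
Finite-population correction (N = 2732): 184.02 / (1 + (184.02 − 1)/2732) = 172.47.
Round up → n = 173.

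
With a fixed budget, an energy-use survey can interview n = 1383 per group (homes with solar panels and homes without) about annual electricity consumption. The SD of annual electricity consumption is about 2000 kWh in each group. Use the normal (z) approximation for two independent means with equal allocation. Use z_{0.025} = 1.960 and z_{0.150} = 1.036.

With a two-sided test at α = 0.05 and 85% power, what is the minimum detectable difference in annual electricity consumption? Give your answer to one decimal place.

Minimum detectable difference ≈ 227.9 kWh

δ = (z_{α/2} + z_β) · √((σ₁²+σ₂²)/n)
  = (1.960 + 1.036) · √(8000000/1383)
  = 2.996 · √5784.5
  = 2.996 · 76.0561
  = 227.8640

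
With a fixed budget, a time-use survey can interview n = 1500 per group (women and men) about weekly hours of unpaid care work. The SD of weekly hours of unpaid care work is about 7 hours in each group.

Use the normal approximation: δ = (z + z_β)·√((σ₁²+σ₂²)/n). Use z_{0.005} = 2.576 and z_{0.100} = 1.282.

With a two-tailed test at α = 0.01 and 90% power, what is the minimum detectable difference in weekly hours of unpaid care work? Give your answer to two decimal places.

Minimum detectable difference ≈ 0.99 hours

δ = (z_{α/2} + z_β) · √((σ₁²+σ₂²)/n)
  = (2.576 + 1.282) · √(98/1500)
  = 3.858 · √0.06533
  = 3.858 · 0.2556
  = 0.9861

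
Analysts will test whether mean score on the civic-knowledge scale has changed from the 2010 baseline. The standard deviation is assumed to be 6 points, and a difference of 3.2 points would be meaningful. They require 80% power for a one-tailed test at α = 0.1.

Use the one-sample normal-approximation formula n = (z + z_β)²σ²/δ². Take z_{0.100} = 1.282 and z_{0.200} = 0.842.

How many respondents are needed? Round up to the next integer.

n = 16

n = (z_α + z_β)² · σ² / δ²
  = (1.282 + 0.842)² · 6² / 3.2²
  = 4.5114 · 36 / 10.24
  = 15.86
Round up → n = 16.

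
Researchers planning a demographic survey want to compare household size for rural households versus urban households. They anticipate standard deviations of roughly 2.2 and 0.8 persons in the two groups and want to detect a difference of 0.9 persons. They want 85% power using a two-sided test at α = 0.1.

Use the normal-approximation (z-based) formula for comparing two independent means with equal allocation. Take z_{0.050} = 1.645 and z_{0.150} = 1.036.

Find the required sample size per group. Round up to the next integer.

n = 49 per group

n = (z_{α/2} + z_β)² · (σ₁² + σ₂²) / δ²
  = (1.645 + 1.036)² · (2.2² + 0.8² = 5.48) / 0.9²
  = 7.1878 · 5.48 / 0.81
  = 48.63
Round up → n = 49 per group.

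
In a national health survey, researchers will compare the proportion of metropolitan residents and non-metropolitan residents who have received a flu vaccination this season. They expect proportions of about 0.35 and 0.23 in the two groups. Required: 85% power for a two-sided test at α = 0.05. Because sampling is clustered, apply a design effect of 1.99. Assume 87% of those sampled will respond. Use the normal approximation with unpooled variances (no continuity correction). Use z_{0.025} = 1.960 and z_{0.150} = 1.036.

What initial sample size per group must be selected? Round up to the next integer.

n = 577 per group

n = (z_{α/2} + z_β)² · [p₁(1−p₁) + p₂(1−p₂)] / (p₁ − p₂)²
  = (1.960 + 1.036)² · (0.35·0.65 + 0.23·0.77) / (0.12)²
  = (2.996)² · (0.2275 + 0.1771) / 0.0144
  = 8.9760 · 0.4046 / 0.0144
  = 252.20
Design effect: 1.99 × 252.20 = 501.88.
Adjust for 87% response: 501.88 / 0.87 = 576.87.
Round up → n = 577 per group.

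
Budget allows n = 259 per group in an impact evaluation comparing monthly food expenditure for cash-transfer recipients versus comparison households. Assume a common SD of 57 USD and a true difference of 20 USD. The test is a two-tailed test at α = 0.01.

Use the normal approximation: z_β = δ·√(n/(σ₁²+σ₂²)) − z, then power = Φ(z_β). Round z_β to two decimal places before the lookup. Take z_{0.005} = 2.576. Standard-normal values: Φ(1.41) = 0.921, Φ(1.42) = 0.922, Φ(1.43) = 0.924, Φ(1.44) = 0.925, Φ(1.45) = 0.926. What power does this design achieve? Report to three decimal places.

z_β = δ·√(n/(σ₁²+σ₂²)) − z_{α/2}
    = 20 · √(259/6498) − 2.576
    = 20 · 0.19965 − 2.576
    = 3.9929 − 2.576 = 1.4169 → 1.42
Power = Φ(1.42) = 0.922.

Power ≈ 0.922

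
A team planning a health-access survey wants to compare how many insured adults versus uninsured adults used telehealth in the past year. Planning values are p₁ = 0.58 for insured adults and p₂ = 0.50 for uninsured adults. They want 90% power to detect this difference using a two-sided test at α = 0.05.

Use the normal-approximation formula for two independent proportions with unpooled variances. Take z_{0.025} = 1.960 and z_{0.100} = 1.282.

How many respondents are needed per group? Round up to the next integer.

n = 811 per group

n = (z_{α/2} + z_β)² · [p₁(1−p₁) + p₂(1−p₂)] / (p₁ − p₂)²
  = (1.960 + 1.282)² · (0.58·0.42 + 0.50·0.50) / (0.08)²
  = (3.242)² · (0.2436 + 0.2500) / 0.0064
  = 10.5106 · 0.4936 / 0.0064
  = 810.63
Round up → n = 811 per group.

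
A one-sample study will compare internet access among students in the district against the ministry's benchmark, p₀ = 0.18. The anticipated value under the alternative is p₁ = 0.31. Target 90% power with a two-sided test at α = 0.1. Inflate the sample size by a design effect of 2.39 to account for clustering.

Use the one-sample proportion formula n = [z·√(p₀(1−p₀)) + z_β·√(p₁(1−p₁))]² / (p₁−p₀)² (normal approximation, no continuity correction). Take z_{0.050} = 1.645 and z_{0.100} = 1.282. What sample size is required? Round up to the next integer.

n = 213

n = [z_{α/2}·√(p₀q₀) + z_β·√(p₁q₁)]² / (p₁ − p₀)²
  = [1.645·√(0.18·0.82) + 1.282·√(0.31·0.69)]² / (0.13)²
  = [1.645·0.3842 + 1.282·0.4625]² / 0.0169
  = [1.2249]² / 0.0169
  = 88.78
Design effect: 2.39 × 88.78 = 212.19.
Round up → n = 213.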